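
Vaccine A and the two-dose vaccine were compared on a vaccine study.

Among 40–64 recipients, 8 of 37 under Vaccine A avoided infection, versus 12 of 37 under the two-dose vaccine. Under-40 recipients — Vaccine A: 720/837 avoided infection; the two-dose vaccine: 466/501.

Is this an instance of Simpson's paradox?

No

40–64: Vaccine A 8/37 = 21.6%, the two-dose vaccine 12/37 = 32.4% → the two-dose vaccine
Under-40: Vaccine A 720/837 = 86.0%, the two-dose vaccine 466/501 = 93.0% → the two-dose vaccine
Overall: Vaccine A 728/874 = 83.3%, the two-dose vaccine 478/538 = 88.8% → the two-dose vaccine
The two-dose vaccine wins overall and in every age group — no reversal.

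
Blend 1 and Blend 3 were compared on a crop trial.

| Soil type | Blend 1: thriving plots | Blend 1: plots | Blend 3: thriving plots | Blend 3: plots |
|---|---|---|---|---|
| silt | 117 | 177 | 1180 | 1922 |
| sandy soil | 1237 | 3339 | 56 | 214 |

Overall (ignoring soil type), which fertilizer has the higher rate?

Silt: Blend 1 117/177 = 66.1%, Blend 3 1180/1922 = 61.4% → Blend 1
Sandy soil: Blend 1 1237/3339 = 37.0%, Blend 3 56/214 = 26.2% → Blend 1
Overall: Blend 1 1354/3516 = 38.5%, Blend 3 1236/2136 = 57.9% → Blend 3
(Blend 1 wins every soil group but Blend 3 wins overall — Blend 1's plots skew toward the low-rate sandy soil group.)

Blend 3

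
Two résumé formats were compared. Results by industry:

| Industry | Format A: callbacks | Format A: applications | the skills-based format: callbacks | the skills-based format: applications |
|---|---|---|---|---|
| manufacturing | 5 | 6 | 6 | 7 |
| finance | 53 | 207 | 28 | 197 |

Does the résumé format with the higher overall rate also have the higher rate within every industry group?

No

Manufacturing: Format A 5/6 = 83.3%, the skills-based format 6/7 = 85.7% → the skills-based format
Finance: Format A 53/207 = 25.6%, the skills-based format 28/197 = 14.2% → Format A
Overall: Format A 58/213 = 27.2%, the skills-based format 34/204 = 16.7% → Format A
Neither sweeps: Format A wins 1 of 2 groups, the skills-based format wins 1. Format A wins overall but not every group — no Simpson reversal.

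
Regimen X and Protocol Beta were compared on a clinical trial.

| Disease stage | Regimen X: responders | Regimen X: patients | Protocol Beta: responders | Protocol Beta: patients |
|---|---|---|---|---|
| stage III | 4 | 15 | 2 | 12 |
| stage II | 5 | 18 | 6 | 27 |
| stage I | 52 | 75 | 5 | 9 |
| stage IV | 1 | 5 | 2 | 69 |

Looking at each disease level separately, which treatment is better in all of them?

Stage III: Regimen X 4/15 = 26.7%, Protocol Beta 2/12 = 16.7% → Regimen X
Stage II: Regimen X 5/18 = 27.8%, Protocol Beta 6/27 = 22.2% → Regimen X
Stage I: Regimen X 52/75 = 69.3%, Protocol Beta 5/9 = 55.6% → Regimen X
Stage IV: Regimen X 1/5 = 20.0%, Protocol Beta 2/69 = 2.9% → Regimen X
Regimen X has the higher rate in all 4 groups.

Regimen X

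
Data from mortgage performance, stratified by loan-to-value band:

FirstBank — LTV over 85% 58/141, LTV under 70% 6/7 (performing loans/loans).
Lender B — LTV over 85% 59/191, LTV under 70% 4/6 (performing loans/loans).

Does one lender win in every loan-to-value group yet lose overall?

No

LTV over 85%: FirstBank 58/141 = 41.1%, Lender B 59/191 = 30.9% → FirstBank
LTV under 70%: FirstBank 6/7 = 85.7%, Lender B 4/6 = 66.7% → FirstBank
Overall: FirstBank 64/148 = 43.2%, Lender B 63/197 = 32.0% → FirstBank
FirstBank wins overall and in every loan-to-value group — no reversal.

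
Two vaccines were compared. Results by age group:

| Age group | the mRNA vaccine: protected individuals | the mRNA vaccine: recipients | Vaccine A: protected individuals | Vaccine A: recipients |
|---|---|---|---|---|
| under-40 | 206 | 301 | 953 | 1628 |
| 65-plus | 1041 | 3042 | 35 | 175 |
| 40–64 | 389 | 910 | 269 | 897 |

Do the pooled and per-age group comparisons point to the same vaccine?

Under-40: the mRNA vaccine 206/301 = 68.4%, Vaccine A 953/1628 = 58.5% → the mRNA vaccine
65-plus: the mRNA vaccine 1041/3042 = 34.2%, Vaccine A 35/175 = 20.0% → the mRNA vaccine
40–64: the mRNA vaccine 389/910 = 42.7%, Vaccine A 269/897 = 30.0% → the mRNA vaccine
Overall: the mRNA vaccine 1636/4253 = 38.5%, Vaccine A 1257/2700 = 46.6% → Vaccine A
The mRNA vaccine wins each age group but Vaccine A wins overall — the comparison reverses. The mRNA vaccine's recipients skew toward 65-plus, which has a lower base rate.

No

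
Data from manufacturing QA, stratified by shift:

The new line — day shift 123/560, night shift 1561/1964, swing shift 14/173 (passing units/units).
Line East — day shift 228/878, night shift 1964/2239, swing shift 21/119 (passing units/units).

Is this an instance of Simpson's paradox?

No

Day shift: the new line 123/560 = 22.0%, Line East 228/878 = 26.0% → Line East
Night shift: the new line 1561/1964 = 79.5%, Line East 1964/2239 = 87.7% → Line East
Swing shift: the new line 14/173 = 8.1%, Line East 21/119 = 17.6% → Line East
Overall: the new line 1698/2697 = 63.0%, Line East 2213/3236 = 68.4% → Line East
Line East wins overall and in every shift group — no reversal.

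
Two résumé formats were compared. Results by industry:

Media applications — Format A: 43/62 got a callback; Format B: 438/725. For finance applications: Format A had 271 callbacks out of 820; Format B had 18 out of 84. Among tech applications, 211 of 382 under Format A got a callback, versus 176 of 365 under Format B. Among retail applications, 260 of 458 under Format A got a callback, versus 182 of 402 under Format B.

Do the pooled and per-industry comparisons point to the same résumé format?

No

Media: Format A 43/62 = 69.4%, Format B 438/725 = 60.4% → Format A
Finance: Format A 271/820 = 33.0%, Format B 18/84 = 21.4% → Format A
Tech: Format A 211/382 = 55.2%, Format B 176/365 = 48.2% → Format A
Retail: Format A 260/458 = 56.8%, Format B 182/402 = 45.3% → Format A
Overall: Format A 785/1722 = 45.6%, Format B 814/1576 = 51.6% → Format B
Format A wins each industry group but Format B wins overall — the comparison reverses. Format A's applications skew toward finance, which has a lower base rate.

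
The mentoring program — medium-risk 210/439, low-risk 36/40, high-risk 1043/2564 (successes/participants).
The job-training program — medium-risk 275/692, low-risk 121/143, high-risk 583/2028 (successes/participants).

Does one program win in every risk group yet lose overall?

No

Medium-risk: the mentoring program 210/439 = 47.8%, the job-training program 275/692 = 39.7% → the mentoring program
Low-risk: the mentoring program 36/40 = 90.0%, the job-training program 121/143 = 84.6% → the mentoring program
High-risk: the mentoring program 1043/2564 = 40.7%, the job-training program 583/2028 = 28.7% → the mentoring program
Overall: the mentoring program 1289/3043 = 42.4%, the job-training program 979/2863 = 34.2% → the mentoring program
The mentoring program wins overall and in every risk group — no reversal.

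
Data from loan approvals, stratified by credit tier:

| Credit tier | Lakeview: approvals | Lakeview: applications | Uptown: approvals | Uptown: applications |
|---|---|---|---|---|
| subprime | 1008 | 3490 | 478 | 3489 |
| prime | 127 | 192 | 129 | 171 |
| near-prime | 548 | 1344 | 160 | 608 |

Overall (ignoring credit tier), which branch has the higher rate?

Lakeview

Subprime: Lakeview 1008/3490 = 28.9%, Uptown 478/3489 = 13.7% → Lakeview
Prime: Lakeview 127/192 = 66.1%, Uptown 129/171 = 75.4% → Uptown
Near-prime: Lakeview 548/1344 = 40.8%, Uptown 160/608 = 26.3% → Lakeview
Overall: Lakeview 1683/5026 = 33.5%, Uptown 767/4268 = 18.0% → Lakeview
(Neither sweeps every credit group, but Lakeview has the higher pooled rate.)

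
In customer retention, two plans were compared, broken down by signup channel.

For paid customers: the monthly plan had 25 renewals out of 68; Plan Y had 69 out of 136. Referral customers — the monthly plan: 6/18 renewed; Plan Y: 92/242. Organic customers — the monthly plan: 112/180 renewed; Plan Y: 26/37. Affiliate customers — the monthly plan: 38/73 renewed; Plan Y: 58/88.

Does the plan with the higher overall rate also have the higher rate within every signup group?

No

Paid: the monthly plan 25/68 = 36.8%, Plan Y 69/136 = 50.7% → Plan Y
Referral: the monthly plan 6/18 = 33.3%, Plan Y 92/242 = 38.0% → Plan Y
Organic: the monthly plan 112/180 = 62.2%, Plan Y 26/37 = 70.3% → Plan Y
Affiliate: the monthly plan 38/73 = 52.1%, Plan Y 58/88 = 65.9% → Plan Y
Overall: the monthly plan 181/339 = 53.4%, Plan Y 245/503 = 48.7% → the monthly plan
Plan Y wins each signup group but the monthly plan wins overall — the comparison reverses. Plan Y's customers skew toward referral, which has a lower base rate.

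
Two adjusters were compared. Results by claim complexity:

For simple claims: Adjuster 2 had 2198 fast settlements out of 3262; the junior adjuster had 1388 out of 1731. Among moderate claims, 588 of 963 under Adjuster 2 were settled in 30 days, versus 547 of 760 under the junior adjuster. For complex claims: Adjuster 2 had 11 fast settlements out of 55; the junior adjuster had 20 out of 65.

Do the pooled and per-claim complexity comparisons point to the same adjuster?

Simple: Adjuster 2 2198/3262 = 67.4%, the junior adjuster 1388/1731 = 80.2% → the junior adjuster
Moderate: Adjuster 2 588/963 = 61.1%, the junior adjuster 547/760 = 72.0% → the junior adjuster
Complex: Adjuster 2 11/55 = 20.0%, the junior adjuster 20/65 = 30.8% → the junior adjuster
Overall: Adjuster 2 2797/4280 = 65.4%, the junior adjuster 1955/2556 = 76.5% → the junior adjuster
The junior adjuster wins overall and in every claim group — no reversal.

Yes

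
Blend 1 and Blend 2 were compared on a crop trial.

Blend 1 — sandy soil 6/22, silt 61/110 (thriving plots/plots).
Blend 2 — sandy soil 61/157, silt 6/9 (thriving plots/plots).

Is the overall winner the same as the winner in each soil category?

Sandy soil: Blend 1 6/22 = 27.3%, Blend 2 61/157 = 38.9% → Blend 2
Silt: Blend 1 61/110 = 55.5%, Blend 2 6/9 = 66.7% → Blend 2
Overall: Blend 1 67/132 = 50.8%, Blend 2 67/166 = 40.4% → Blend 1
Blend 2 wins each soil group but Blend 1 wins overall — the comparison reverses. Blend 2's plots skew toward sandy soil, which has a lower base rate.

No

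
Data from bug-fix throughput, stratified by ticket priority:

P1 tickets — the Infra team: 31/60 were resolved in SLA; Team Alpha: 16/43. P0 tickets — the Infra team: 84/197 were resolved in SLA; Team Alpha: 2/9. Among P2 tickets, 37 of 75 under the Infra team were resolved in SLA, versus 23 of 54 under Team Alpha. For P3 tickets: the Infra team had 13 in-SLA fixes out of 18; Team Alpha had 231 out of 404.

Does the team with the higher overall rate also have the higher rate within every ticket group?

No

P1: the Infra team 31/60 = 51.7%, Team Alpha 16/43 = 37.2% → the Infra team
P0: the Infra team 84/197 = 42.6%, Team Alpha 2/9 = 22.2% → the Infra team
P2: the Infra team 37/75 = 49.3%, Team Alpha 23/54 = 42.6% → the Infra team
P3: the Infra team 13/18 = 72.2%, Team Alpha 231/404 = 57.2% → the Infra team
Overall: the Infra team 165/350 = 47.1%, Team Alpha 272/510 = 53.3% → Team Alpha
The Infra team wins each ticket group but Team Alpha wins overall — the comparison reverses. The Infra team's tickets skew toward P0, which has a lower base rate.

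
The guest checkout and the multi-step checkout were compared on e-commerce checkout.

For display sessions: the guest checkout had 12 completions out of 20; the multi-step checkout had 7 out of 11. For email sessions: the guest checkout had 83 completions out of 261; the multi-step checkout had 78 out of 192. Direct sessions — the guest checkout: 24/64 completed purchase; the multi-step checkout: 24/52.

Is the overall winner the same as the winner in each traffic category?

Yes

Display: the guest checkout 12/20 = 60.0%, the multi-step checkout 7/11 = 63.6% → the multi-step checkout
Email: the guest checkout 83/261 = 31.8%, the multi-step checkout 78/192 = 40.6% → the multi-step checkout
Direct: the guest checkout 24/64 = 37.5%, the multi-step checkout 24/52 = 46.2% → the multi-step checkout
Overall: the guest checkout 119/345 = 34.5%, the multi-step checkout 109/255 = 42.7% → the multi-step checkout
The multi-step checkout wins overall and in every traffic group — no reversal.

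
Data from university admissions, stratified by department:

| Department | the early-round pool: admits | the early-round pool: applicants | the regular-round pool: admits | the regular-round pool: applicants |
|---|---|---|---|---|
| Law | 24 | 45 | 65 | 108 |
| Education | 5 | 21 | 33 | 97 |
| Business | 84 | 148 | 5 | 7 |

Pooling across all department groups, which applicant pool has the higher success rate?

the early-round pool

Law: the early-round pool 24/45 = 53.3%, the regular-round pool 65/108 = 60.2% → the regular-round pool
Education: the early-round pool 5/21 = 23.8%, the regular-round pool 33/97 = 34.0% → the regular-round pool
Business: the early-round pool 84/148 = 56.8%, the regular-round pool 5/7 = 71.4% → the regular-round pool
Overall: the early-round pool 113/214 = 52.8%, the regular-round pool 103/212 = 48.6% → the early-round pool
(The regular-round pool wins every department group but the early-round pool wins overall — the regular-round pool's applicants skew toward the low-rate Education group.)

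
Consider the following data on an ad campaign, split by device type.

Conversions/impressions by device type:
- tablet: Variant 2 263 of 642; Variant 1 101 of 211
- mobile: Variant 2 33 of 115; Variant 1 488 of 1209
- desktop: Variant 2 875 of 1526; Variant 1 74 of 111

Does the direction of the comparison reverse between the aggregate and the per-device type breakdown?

Tablet: Variant 2 263/642 = 41.0%, Variant 1 101/211 = 47.9% → Variant 1
Mobile: Variant 2 33/115 = 28.7%, Variant 1 488/1209 = 40.4% → Variant 1
Desktop: Variant 2 875/1526 = 57.3%, Variant 1 74/111 = 66.7% → Variant 1
Overall: Variant 2 1171/2283 = 51.3%, Variant 1 663/1531 = 43.3% → Variant 2
Variant 1 wins each device group but Variant 2 wins overall — the comparison reverses. Variant 1's impressions skew toward mobile, which has a lower base rate.

Yes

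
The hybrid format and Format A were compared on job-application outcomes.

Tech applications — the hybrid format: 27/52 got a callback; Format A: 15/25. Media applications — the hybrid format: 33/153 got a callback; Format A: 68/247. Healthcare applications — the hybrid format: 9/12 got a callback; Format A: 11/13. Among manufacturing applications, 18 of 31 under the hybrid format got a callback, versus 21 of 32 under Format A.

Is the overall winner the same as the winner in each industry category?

Tech: the hybrid format 27/52 = 51.9%, Format A 15/25 = 60.0% → Format A
Media: the hybrid format 33/153 = 21.6%, Format A 68/247 = 27.5% → Format A
Healthcare: the hybrid format 9/12 = 75.0%, Format A 11/13 = 84.6% → Format A
Manufacturing: the hybrid format 18/31 = 58.1%, Format A 21/32 = 65.6% → Format A
Overall: the hybrid format 87/248 = 35.1%, Format A 115/317 = 36.3% → Format A
Format A wins overall and in every industry group — no reversal.

Yes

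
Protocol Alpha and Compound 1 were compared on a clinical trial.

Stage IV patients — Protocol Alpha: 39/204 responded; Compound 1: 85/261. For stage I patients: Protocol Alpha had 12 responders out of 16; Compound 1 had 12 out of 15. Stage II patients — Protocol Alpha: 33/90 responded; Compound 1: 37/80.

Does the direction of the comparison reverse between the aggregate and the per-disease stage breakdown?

No

Stage IV: Protocol Alpha 39/204 = 19.1%, Compound 1 85/261 = 32.6% → Compound 1
Stage I: Protocol Alpha 12/16 = 75.0%, Compound 1 12/15 = 80.0% → Compound 1
Stage II: Protocol Alpha 33/90 = 36.7%, Compound 1 37/80 = 46.2% → Compound 1
Overall: Protocol Alpha 84/310 = 27.1%, Compound 1 134/356 = 37.6% → Compound 1
Compound 1 wins overall and in every disease group — no reversal.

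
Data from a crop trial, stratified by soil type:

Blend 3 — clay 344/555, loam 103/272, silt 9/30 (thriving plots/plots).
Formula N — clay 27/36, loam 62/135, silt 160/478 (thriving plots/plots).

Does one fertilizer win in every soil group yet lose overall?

Clay: Blend 3 344/555 = 62.0%, Formula N 27/36 = 75.0% → Formula N
Loam: Blend 3 103/272 = 37.9%, Formula N 62/135 = 45.9% → Formula N
Silt: Blend 3 9/30 = 30.0%, Formula N 160/478 = 33.5% → Formula N
Overall: Blend 3 456/857 = 53.2%, Formula N 249/649 = 38.4% → Blend 3
Formula N wins each soil group but Blend 3 wins overall — the comparison reverses. Formula N's plots skew toward silt, which has a lower base rate.

Yes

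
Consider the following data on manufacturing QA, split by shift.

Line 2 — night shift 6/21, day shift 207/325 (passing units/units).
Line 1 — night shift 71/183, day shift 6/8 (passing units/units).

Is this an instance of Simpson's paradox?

Night shift: Line 2 6/21 = 28.6%, Line 1 71/183 = 38.8% → Line 1
Day shift: Line 2 207/325 = 63.7%, Line 1 6/8 = 75.0% → Line 1
Overall: Line 2 213/346 = 61.6%, Line 1 77/191 = 40.3% → Line 2
Line 1 wins each shift group but Line 2 wins overall — the comparison reverses. Line 1's units skew toward night shift, which has a lower base rate.

Yes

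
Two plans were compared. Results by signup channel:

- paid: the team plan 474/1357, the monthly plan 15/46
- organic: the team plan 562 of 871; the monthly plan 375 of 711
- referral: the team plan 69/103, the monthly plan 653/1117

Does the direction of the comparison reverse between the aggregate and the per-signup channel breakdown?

Yes

Paid: the team plan 474/1357 = 34.9%, the monthly plan 15/46 = 32.6% → the team plan
Organic: the team plan 562/871 = 64.5%, the monthly plan 375/711 = 52.7% → the team plan
Referral: the team plan 69/103 = 67.0%, the monthly plan 653/1117 = 58.5% → the team plan
Overall: the team plan 1105/2331 = 47.4%, the monthly plan 1043/1874 = 55.7% → the monthly plan
The team plan wins each signup group but the monthly plan wins overall — the comparison reverses. The team plan's customers skew toward paid, which has a lower base rate.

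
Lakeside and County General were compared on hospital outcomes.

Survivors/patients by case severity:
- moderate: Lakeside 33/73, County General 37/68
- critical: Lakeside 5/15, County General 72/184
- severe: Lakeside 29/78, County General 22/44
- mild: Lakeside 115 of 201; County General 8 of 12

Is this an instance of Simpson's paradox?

Moderate: Lakeside 33/73 = 45.2%, County General 37/68 = 54.4% → County General
Critical: Lakeside 5/15 = 33.3%, County General 72/184 = 39.1% → County General
Severe: Lakeside 29/78 = 37.2%, County General 22/44 = 50.0% → County General
Mild: Lakeside 115/201 = 57.2%, County General 8/12 = 66.7% → County General
Overall: Lakeside 182/367 = 49.6%, County General 139/308 = 45.1% → Lakeside
County General wins each case group but Lakeside wins overall — the comparison reverses. County General's patients skew toward critical, which has a lower base rate.

Yes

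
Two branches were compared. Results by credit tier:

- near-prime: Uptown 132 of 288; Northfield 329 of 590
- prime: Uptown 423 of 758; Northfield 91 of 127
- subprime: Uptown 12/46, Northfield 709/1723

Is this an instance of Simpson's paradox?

Near-prime: Uptown 132/288 = 45.8%, Northfield 329/590 = 55.8% → Northfield
Prime: Uptown 423/758 = 55.8%, Northfield 91/127 = 71.7% → Northfield
Subprime: Uptown 12/46 = 26.1%, Northfield 709/1723 = 41.1% → Northfield
Overall: Uptown 567/1092 = 51.9%, Northfield 1129/2440 = 46.3% → Uptown
Northfield wins each credit group but Uptown wins overall — the comparison reverses. Northfield's applications skew toward subprime, which has a lower base rate.

Yes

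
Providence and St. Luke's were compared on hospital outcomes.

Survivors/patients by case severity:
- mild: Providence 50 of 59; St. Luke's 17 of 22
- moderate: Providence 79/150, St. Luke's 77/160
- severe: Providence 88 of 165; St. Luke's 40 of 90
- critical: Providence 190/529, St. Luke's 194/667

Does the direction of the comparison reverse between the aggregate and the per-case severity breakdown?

No

Mild: Providence 50/59 = 84.7%, St. Luke's 17/22 = 77.3% → Providence
Moderate: Providence 79/150 = 52.7%, St. Luke's 77/160 = 48.1% → Providence
Severe: Providence 88/165 = 53.3%, St. Luke's 40/90 = 44.4% → Providence
Critical: Providence 190/529 = 35.9%, St. Luke's 194/667 = 29.1% → Providence
Overall: Providence 407/903 = 45.1%, St. Luke's 328/939 = 34.9% → Providence
Providence wins overall and in every case group — no reversal.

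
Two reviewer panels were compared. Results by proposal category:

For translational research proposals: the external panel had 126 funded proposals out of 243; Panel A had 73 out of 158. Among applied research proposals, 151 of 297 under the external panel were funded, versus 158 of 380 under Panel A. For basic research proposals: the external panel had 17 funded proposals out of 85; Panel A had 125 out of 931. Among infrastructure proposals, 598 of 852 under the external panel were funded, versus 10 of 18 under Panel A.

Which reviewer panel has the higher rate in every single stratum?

Translational research: the external panel 126/243 = 51.9%, Panel A 73/158 = 46.2% → the external panel
Applied research: the external panel 151/297 = 50.8%, Panel A 158/380 = 41.6% → the external panel
Basic research: the external panel 17/85 = 20.0%, Panel A 125/931 = 13.4% → the external panel
Infrastructure: the external panel 598/852 = 70.2%, Panel A 10/18 = 55.6% → the external panel
The external panel has the higher rate in all 4 groups.

the external panel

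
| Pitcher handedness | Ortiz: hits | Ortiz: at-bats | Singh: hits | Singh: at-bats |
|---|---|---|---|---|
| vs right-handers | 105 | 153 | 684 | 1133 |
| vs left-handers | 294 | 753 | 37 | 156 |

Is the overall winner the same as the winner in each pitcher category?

No

Vs right-handers: Ortiz 105/153 = 68.6%, Singh 684/1133 = 60.4% → Ortiz
Vs left-handers: Ortiz 294/753 = 39.0%, Singh 37/156 = 23.7% → Ortiz
Overall: Ortiz 399/906 = 44.0%, Singh 721/1289 = 55.9% → Singh
Ortiz wins each pitcher group but Singh wins overall — the comparison reverses. Ortiz's at-bats skew toward vs left-handers, which has a lower base rate.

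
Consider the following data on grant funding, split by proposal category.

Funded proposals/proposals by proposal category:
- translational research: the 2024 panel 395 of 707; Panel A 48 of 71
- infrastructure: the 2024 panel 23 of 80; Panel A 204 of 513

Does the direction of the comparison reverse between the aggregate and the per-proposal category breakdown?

Yes

Translational research: the 2024 panel 395/707 = 55.9%, Panel A 48/71 = 67.6% → Panel A
Infrastructure: the 2024 panel 23/80 = 28.8%, Panel A 204/513 = 39.8% → Panel A
Overall: the 2024 panel 418/787 = 53.1%, Panel A 252/584 = 43.2% → the 2024 panel
Panel A wins each proposal group but the 2024 panel wins overall — the comparison reverses. Panel A's proposals skew toward infrastructure, which has a lower base rate.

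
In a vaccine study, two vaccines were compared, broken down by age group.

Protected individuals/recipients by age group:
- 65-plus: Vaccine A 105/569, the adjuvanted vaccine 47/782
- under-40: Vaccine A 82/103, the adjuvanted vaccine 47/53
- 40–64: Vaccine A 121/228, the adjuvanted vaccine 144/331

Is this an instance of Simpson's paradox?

65-plus: Vaccine A 105/569 = 18.5%, the adjuvanted vaccine 47/782 = 6.0% → Vaccine A
Under-40: Vaccine A 82/103 = 79.6%, the adjuvanted vaccine 47/53 = 88.7% → the adjuvanted vaccine
40–64: Vaccine A 121/228 = 53.1%, the adjuvanted vaccine 144/331 = 43.5% → Vaccine A
Overall: Vaccine A 308/900 = 34.2%, the adjuvanted vaccine 238/1166 = 20.4% → Vaccine A
Neither sweeps: Vaccine A wins 2 of 3 groups, the adjuvanted vaccine wins 1. Vaccine A wins overall but not every group — no Simpson reversal.

No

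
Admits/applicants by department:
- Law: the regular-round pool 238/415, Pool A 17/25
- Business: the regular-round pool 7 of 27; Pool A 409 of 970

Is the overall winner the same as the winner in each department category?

Law: the regular-round pool 238/415 = 57.3%, Pool A 17/25 = 68.0% → Pool A
Business: the regular-round pool 7/27 = 25.9%, Pool A 409/970 = 42.2% → Pool A
Overall: the regular-round pool 245/442 = 55.4%, Pool A 426/995 = 42.8% → the regular-round pool
Pool A wins each department group but the regular-round pool wins overall — the comparison reverses. Pool A's applicants skew toward Business, which has a lower base rate.

No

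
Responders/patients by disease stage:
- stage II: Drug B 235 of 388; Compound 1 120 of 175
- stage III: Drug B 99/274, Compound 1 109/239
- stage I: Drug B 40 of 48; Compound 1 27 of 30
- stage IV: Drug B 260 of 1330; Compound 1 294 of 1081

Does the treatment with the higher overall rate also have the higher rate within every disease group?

Stage II: Drug B 235/388 = 60.6%, Compound 1 120/175 = 68.6% → Compound 1
Stage III: Drug B 99/274 = 36.1%, Compound 1 109/239 = 45.6% → Compound 1
Stage I: Drug B 40/48 = 83.3%, Compound 1 27/30 = 90.0% → Compound 1
Stage IV: Drug B 260/1330 = 19.5%, Compound 1 294/1081 = 27.2% → Compound 1
Overall: Drug B 634/2040 = 31.1%, Compound 1 550/1525 = 36.1% → Compound 1
Compound 1 wins overall and in every disease group — no reversal.

Yes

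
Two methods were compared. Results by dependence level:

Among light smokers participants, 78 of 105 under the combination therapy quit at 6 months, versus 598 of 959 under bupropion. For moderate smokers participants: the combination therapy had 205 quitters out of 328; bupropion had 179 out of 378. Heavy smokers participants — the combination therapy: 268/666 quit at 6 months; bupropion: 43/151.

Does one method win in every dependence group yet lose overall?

Yes

Light smokers: the combination therapy 78/105 = 74.3%, bupropion 598/959 = 62.4% → the combination therapy
Moderate smokers: the combination therapy 205/328 = 62.5%, bupropion 179/378 = 47.4% → the combination therapy
Heavy smokers: the combination therapy 268/666 = 40.2%, bupropion 43/151 = 28.5% → the combination therapy
Overall: the combination therapy 551/1099 = 50.1%, bupropion 820/1488 = 55.1% → bupropion
The combination therapy wins each dependence group but bupropion wins overall — the comparison reverses. The combination therapy's participants skew toward heavy smokers, which has a lower base rate.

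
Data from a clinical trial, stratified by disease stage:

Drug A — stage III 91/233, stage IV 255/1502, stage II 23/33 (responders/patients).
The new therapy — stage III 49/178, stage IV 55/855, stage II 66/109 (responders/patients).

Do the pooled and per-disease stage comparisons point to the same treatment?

Yes

Stage III: Drug A 91/233 = 39.1%, the new therapy 49/178 = 27.5% → Drug A
Stage IV: Drug A 255/1502 = 17.0%, the new therapy 55/855 = 6.4% → Drug A
Stage II: Drug A 23/33 = 69.7%, the new therapy 66/109 = 60.6% → Drug A
Overall: Drug A 369/1768 = 20.9%, the new therapy 170/1142 = 14.9% → Drug A
Drug A wins overall and in every disease group — no reversal.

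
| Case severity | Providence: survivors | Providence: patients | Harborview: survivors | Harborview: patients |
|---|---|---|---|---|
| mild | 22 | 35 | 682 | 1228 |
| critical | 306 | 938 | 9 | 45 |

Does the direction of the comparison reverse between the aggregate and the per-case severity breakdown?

Yes

Mild: Providence 22/35 = 62.9%, Harborview 682/1228 = 55.5% → Providence
Critical: Providence 306/938 = 32.6%, Harborview 9/45 = 20.0% → Providence
Overall: Providence 328/973 = 33.7%, Harborview 691/1273 = 54.3% → Harborview
Providence wins each case group but Harborview wins overall — the comparison reverses. Providence's patients skew toward critical, which has a lower base rate.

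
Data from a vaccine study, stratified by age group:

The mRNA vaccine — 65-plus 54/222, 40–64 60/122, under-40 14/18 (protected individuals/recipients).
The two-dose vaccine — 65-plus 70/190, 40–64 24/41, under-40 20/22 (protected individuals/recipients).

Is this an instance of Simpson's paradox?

No

65-plus: the mRNA vaccine 54/222 = 24.3%, the two-dose vaccine 70/190 = 36.8% → the two-dose vaccine
40–64: the mRNA vaccine 60/122 = 49.2%, the two-dose vaccine 24/41 = 58.5% → the two-dose vaccine
Under-40: the mRNA vaccine 14/18 = 77.8%, the two-dose vaccine 20/22 = 90.9% → the two-dose vaccine
Overall: the mRNA vaccine 128/362 = 35.4%, the two-dose vaccine 114/253 = 45.1% → the two-dose vaccine
The two-dose vaccine wins overall and in every age group — no reversal.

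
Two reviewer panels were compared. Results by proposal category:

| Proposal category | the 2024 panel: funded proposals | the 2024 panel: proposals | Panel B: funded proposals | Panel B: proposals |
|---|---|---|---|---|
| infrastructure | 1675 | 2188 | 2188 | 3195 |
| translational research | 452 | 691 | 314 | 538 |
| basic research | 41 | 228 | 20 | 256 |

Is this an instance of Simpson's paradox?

Infrastructure: the 2024 panel 1675/2188 = 76.6%, Panel B 2188/3195 = 68.5% → the 2024 panel
Translational research: the 2024 panel 452/691 = 65.4%, Panel B 314/538 = 58.4% → the 2024 panel
Basic research: the 2024 panel 41/228 = 18.0%, Panel B 20/256 = 7.8% → the 2024 panel
Overall: the 2024 panel 2168/3107 = 69.8%, Panel B 2522/3989 = 63.2% → the 2024 panel
The 2024 panel wins overall and in every proposal group — no reversal.

No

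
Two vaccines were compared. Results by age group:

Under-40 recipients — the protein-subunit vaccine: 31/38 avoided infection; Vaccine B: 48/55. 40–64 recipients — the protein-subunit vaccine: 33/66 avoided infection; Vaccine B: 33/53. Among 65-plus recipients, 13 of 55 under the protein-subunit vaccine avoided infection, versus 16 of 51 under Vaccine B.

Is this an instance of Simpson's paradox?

Under-40: the protein-subunit vaccine 31/38 = 81.6%, Vaccine B 48/55 = 87.3% → Vaccine B
40–64: the protein-subunit vaccine 33/66 = 50.0%, Vaccine B 33/53 = 62.3% → Vaccine B
65-plus: the protein-subunit vaccine 13/55 = 23.6%, Vaccine B 16/51 = 31.4% → Vaccine B
Overall: the protein-subunit vaccine 77/159 = 48.4%, Vaccine B 97/159 = 61.0% → Vaccine B
Vaccine B wins overall and in every age group — no reversal.

No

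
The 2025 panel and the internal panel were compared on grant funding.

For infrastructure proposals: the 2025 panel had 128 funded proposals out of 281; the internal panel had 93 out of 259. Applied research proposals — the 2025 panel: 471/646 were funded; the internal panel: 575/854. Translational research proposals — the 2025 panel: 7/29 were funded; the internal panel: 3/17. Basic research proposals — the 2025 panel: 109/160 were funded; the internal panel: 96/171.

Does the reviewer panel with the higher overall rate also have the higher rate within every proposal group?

Infrastructure: the 2025 panel 128/281 = 45.6%, the internal panel 93/259 = 35.9% → the 2025 panel
Applied research: the 2025 panel 471/646 = 72.9%, the internal panel 575/854 = 67.3% → the 2025 panel
Translational research: the 2025 panel 7/29 = 24.1%, the internal panel 3/17 = 17.6% → the 2025 panel
Basic research: the 2025 panel 109/160 = 68.1%, the internal panel 96/171 = 56.1% → the 2025 panel
Overall: the 2025 panel 715/1116 = 64.1%, the internal panel 767/1301 = 59.0% → the 2025 panel
The 2025 panel wins overall and in every proposal group — no reversal.

Yes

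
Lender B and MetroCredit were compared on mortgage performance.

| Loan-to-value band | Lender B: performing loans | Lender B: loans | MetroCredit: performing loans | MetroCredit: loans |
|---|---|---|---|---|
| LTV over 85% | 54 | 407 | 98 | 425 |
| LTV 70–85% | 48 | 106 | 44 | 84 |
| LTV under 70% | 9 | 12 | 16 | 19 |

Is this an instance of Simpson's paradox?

No

LTV over 85%: Lender B 54/407 = 13.3%, MetroCredit 98/425 = 23.1% → MetroCredit
LTV 70–85%: Lender B 48/106 = 45.3%, MetroCredit 44/84 = 52.4% → MetroCredit
LTV under 70%: Lender B 9/12 = 75.0%, MetroCredit 16/19 = 84.2% → MetroCredit
Overall: Lender B 111/525 = 21.1%, MetroCredit 158/528 = 29.9% → MetroCredit
MetroCredit wins overall and in every loan-to-value group — no reversal.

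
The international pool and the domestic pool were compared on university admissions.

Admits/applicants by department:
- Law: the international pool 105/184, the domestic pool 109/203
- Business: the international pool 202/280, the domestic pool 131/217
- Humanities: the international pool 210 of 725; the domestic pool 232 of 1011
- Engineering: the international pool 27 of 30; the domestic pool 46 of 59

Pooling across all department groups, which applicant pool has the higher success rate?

Law: the international pool 105/184 = 57.1%, the domestic pool 109/203 = 53.7% → the international pool
Business: the international pool 202/280 = 72.1%, the domestic pool 131/217 = 60.4% → the international pool
Humanities: the international pool 210/725 = 29.0%, the domestic pool 232/1011 = 22.9% → the international pool
Engineering: the international pool 27/30 = 90.0%, the domestic pool 46/59 = 78.0% → the international pool
Overall: the international pool 544/1219 = 44.6%, the domestic pool 518/1490 = 34.8% → the international pool

the international pool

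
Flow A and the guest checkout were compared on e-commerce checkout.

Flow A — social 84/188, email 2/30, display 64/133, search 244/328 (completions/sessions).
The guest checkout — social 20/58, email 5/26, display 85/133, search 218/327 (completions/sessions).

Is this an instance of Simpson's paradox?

Social: Flow A 84/188 = 44.7%, the guest checkout 20/58 = 34.5% → Flow A
Email: Flow A 2/30 = 6.7%, the guest checkout 5/26 = 19.2% → the guest checkout
Display: Flow A 64/133 = 48.1%, the guest checkout 85/133 = 63.9% → the guest checkout
Search: Flow A 244/328 = 74.4%, the guest checkout 218/327 = 66.7% → Flow A
Overall: Flow A 394/679 = 58.0%, the guest checkout 328/544 = 60.3% → the guest checkout
Neither sweeps: Flow A wins 2 of 4 groups, the guest checkout wins 2. The guest checkout wins overall but not every group — no Simpson reversal.

No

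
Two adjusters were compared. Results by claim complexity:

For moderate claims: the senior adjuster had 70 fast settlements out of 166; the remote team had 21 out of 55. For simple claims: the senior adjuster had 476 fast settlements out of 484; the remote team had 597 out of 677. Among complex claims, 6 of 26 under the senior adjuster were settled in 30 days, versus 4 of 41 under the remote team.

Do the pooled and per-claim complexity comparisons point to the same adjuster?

Moderate: the senior adjuster 70/166 = 42.2%, the remote team 21/55 = 38.2% → the senior adjuster
Simple: the senior adjuster 476/484 = 98.3%, the remote team 597/677 = 88.2% → the senior adjuster
Complex: the senior adjuster 6/26 = 23.1%, the remote team 4/41 = 9.8% → the senior adjuster
Overall: the senior adjuster 552/676 = 81.7%, the remote team 622/773 = 80.5% → the senior adjuster
The senior adjuster wins overall and in every claim group — no reversal.

Yes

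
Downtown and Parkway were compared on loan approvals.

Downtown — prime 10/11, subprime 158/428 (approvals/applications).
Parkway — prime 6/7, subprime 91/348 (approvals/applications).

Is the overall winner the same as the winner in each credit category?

Yes

Prime: Downtown 10/11 = 90.9%, Parkway 6/7 = 85.7% → Downtown
Subprime: Downtown 158/428 = 36.9%, Parkway 91/348 = 26.1% → Downtown
Overall: Downtown 168/439 = 38.3%, Parkway 97/355 = 27.3% → Downtown
Downtown wins overall and in every credit group — no reversal.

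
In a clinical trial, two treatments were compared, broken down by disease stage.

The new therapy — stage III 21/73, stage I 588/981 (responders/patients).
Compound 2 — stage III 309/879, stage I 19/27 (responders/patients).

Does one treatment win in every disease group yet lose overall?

Yes

Stage III: the new therapy 21/73 = 28.8%, Compound 2 309/879 = 35.2% → Compound 2
Stage I: the new therapy 588/981 = 59.9%, Compound 2 19/27 = 70.4% → Compound 2
Overall: the new therapy 609/1054 = 57.8%, Compound 2 328/906 = 36.2% → the new therapy
Compound 2 wins each disease group but the new therapy wins overall — the comparison reverses. Compound 2's patients skew toward stage III, which has a lower base rate.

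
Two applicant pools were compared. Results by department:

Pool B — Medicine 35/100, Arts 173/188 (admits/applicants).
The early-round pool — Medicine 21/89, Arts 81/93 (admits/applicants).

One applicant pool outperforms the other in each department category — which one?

Medicine: Pool B 35/100 = 35.0%, the early-round pool 21/89 = 23.6% → Pool B
Arts: Pool B 173/188 = 92.0%, the early-round pool 81/93 = 87.1% → Pool B
Pool B has the higher rate in both groups.

Pool B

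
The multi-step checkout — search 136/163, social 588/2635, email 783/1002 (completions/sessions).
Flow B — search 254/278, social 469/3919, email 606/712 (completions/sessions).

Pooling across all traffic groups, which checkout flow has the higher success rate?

the multi-step checkout

Search: the multi-step checkout 136/163 = 83.4%, Flow B 254/278 = 91.4% → Flow B
Social: the multi-step checkout 588/2635 = 22.3%, Flow B 469/3919 = 12.0% → the multi-step checkout
Email: the multi-step checkout 783/1002 = 78.1%, Flow B 606/712 = 85.1% → Flow B
Overall: the multi-step checkout 1507/3800 = 39.7%, Flow B 1329/4909 = 27.1% → the multi-step checkout
(Neither sweeps every traffic group, but the multi-step checkout has the higher pooled rate.)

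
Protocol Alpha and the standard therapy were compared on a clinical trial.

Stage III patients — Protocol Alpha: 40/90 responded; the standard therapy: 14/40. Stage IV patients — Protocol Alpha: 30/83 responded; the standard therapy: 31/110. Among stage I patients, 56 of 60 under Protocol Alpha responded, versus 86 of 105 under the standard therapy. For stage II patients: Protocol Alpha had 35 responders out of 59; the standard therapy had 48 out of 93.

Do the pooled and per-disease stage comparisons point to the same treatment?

Stage III: Protocol Alpha 40/90 = 44.4%, the standard therapy 14/40 = 35.0% → Protocol Alpha
Stage IV: Protocol Alpha 30/83 = 36.1%, the standard therapy 31/110 = 28.2% → Protocol Alpha
Stage I: Protocol Alpha 56/60 = 93.3%, the standard therapy 86/105 = 81.9% → Protocol Alpha
Stage II: Protocol Alpha 35/59 = 59.3%, the standard therapy 48/93 = 51.6% → Protocol Alpha
Overall: Protocol Alpha 161/292 = 55.1%, the standard therapy 179/348 = 51.4% → Protocol Alpha
Protocol Alpha wins overall and in every disease group — no reversal.

Yes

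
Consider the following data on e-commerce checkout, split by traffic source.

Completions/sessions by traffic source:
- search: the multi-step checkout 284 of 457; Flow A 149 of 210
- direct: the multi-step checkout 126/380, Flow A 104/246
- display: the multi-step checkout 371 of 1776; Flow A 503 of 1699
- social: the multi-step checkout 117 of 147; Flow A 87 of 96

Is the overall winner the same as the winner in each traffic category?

Search: the multi-step checkout 284/457 = 62.1%, Flow A 149/210 = 71.0% → Flow A
Direct: the multi-step checkout 126/380 = 33.2%, Flow A 104/246 = 42.3% → Flow A
Display: the multi-step checkout 371/1776 = 20.9%, Flow A 503/1699 = 29.6% → Flow A
Social: the multi-step checkout 117/147 = 79.6%, Flow A 87/96 = 90.6% → Flow A
Overall: the multi-step checkout 898/2760 = 32.5%, Flow A 843/2251 = 37.5% → Flow A
Flow A wins overall and in every traffic group — no reversal.

Yes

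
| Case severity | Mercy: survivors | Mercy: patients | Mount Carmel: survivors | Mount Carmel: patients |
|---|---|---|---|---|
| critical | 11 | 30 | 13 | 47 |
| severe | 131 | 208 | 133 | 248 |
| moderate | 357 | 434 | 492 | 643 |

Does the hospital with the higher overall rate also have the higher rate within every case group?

Critical: Mercy 11/30 = 36.7%, Mount Carmel 13/47 = 27.7% → Mercy
Severe: Mercy 131/208 = 63.0%, Mount Carmel 133/248 = 53.6% → Mercy
Moderate: Mercy 357/434 = 82.3%, Mount Carmel 492/643 = 76.5% → Mercy
Overall: Mercy 499/672 = 74.3%, Mount Carmel 638/938 = 68.0% → Mercy
Mercy wins overall and in every case group — no reversal.

Yes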